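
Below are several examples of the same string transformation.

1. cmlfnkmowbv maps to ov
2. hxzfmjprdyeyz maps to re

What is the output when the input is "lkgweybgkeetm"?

In each case the input is transformed by: keep one character in every 3, starting at position 2 (positions 2nd, 5th, 8th, ...), then delete the first 2 characters.
Working it through for "lkgweybgkeetm": intermediate "kege", final "ge".

ge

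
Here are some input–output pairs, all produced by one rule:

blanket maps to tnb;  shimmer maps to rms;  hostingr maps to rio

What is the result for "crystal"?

The rule is to reverse the string, then keep one character in every 3, starting at position 1 (positions 1st, 4th, 7th, ...).
For "crystal", step one produces "latsyrc"; step two turns that into "lsc".

lsc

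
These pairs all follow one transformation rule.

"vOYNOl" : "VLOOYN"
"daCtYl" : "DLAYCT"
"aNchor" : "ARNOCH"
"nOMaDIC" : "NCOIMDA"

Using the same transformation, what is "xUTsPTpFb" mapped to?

What's happening: take characters alternately from the front and the back (1st, last, 2nd, 2nd-last, ...), then convert every letter to uppercase.
On "xUTsPTpFb": the first step gives "xbUFTpsTP", and the second then gives "XBUFTPSTP".

XBUFTPSTP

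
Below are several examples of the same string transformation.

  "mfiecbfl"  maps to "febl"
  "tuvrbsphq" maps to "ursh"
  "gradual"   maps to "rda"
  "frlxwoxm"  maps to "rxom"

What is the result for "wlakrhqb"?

Looking at the pairs, the operation is to keep every other character starting from the second (positions 2nd, 4th, 6th, ...).
Applying that to "wlakrhqb" gives "lkhb".

lkhb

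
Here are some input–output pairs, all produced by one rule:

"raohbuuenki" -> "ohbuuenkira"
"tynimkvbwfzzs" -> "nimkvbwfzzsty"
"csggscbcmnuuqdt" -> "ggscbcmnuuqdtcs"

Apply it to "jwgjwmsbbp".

gjwmsbbpjw

The transformation: move the first 2 characters to the end (rotate left by 2).
Doing the same to "jwgjwmsbbp": "gjwmsbbpjw".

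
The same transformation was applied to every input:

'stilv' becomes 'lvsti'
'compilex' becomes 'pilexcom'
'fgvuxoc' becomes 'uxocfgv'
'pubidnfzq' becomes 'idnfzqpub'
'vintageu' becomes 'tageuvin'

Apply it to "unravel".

avelunr

The rule is to move the first 3 characters to the end (rotate left by 3).
Doing the same to "unravel": "avelunr".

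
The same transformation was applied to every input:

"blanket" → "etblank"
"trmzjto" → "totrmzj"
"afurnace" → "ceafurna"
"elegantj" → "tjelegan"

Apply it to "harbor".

orharb

The rule is to move the last 2 characters to the front (rotate right by 2).
Applying that to "harbor" gives "orharb".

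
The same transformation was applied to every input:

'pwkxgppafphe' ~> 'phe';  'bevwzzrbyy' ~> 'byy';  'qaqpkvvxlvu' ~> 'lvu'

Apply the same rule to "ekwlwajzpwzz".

Rule — keep only the last 3 characters.
On "ekwlwajzpwzz" that produces "wzz".

wzz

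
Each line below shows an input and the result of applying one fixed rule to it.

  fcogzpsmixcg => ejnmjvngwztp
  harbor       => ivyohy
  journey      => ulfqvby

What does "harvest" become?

lzaohyc

Each output is the input with this applied: shift every letter 7 places forward in the alphabet (wrapping around), then move the last 3 characters to the front (rotate right by 3).
Starting from "harvest": after the first operation, "ohyclza"; after the second, "lzaohyc".
(Check on "harbor": → "ohyivy" → "ivyohy" ✓)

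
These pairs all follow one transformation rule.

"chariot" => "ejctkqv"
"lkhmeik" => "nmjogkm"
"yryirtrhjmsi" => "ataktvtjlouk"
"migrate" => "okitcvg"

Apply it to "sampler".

Each output is the input with this applied: shift every letter 2 places forward in the alphabet (wrapping around).
On "sampler" that produces "ucorngt".

ucorngt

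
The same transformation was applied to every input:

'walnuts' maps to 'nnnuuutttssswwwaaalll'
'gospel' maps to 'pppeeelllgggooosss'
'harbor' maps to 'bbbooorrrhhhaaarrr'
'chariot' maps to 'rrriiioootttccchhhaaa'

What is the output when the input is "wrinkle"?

In each case the input is transformed by: move the first 3 characters to the end (rotate left by 3), then repeat every character 3 times.
Starting from "wrinkle": after the first operation, "nklewri"; after the second, "nnnkkkllleeewwwrrriii".

nnnkkkllleeewwwrrriii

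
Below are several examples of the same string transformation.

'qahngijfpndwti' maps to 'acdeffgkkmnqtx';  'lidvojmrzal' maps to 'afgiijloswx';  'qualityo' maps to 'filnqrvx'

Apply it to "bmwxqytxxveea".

bbjnqstuuuvxy

Looking at the pairs, the operation is to shift every letter 3 places backward in the alphabet (wrapping around), then sort the characters into alphabetical order.
"bmwxqytxxveea" → "yjtunvquusbbx" → "bbjnqstuuuvxy".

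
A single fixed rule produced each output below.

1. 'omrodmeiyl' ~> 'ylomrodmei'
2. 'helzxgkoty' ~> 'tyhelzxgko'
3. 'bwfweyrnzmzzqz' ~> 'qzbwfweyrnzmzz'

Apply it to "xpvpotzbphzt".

ztxpvpotzbph

The pattern: move the last 2 characters to the front (rotate right by 2).
So "xpvpotzbphzt" becomes "ztxpvpotzbph".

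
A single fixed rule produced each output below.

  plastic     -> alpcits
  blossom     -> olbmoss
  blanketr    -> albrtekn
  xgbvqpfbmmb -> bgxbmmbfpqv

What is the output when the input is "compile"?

The transformation: reverse the string, then move the last 3 characters to the front (rotate right by 3).
For "compile", step one produces "elipmoc"; step two turns that into "mocelip".

mocelip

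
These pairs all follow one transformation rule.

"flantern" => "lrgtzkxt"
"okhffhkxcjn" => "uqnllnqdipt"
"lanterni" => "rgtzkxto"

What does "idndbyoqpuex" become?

What's happening: shift every letter 6 places forward in the alphabet (wrapping around).
For "idndbyoqpuex" the result is "ojtjheuwvakd".

ojtjheuwvakd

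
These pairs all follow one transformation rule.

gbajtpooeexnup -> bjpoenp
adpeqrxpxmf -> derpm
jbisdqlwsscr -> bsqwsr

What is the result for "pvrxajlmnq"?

The pattern: keep every other character starting from the second (positions 2nd, 4th, 6th, ...).
On "pvrxajlmnq" that produces "vxjmq".

vxjmq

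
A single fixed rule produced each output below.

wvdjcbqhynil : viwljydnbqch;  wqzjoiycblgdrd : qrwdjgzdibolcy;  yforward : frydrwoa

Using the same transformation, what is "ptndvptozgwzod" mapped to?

topddwnzpzvgot

The rule is to swap each adjacent pair of characters (1↔2, 3↔4, ...), then take characters alternately from the front and the back (1st, last, 2nd, 2nd-last, ...).
Working it through for "ptndvptozgwzod": intermediate "tpdnpvotgzzwdo", final "topddwnzpzvgot".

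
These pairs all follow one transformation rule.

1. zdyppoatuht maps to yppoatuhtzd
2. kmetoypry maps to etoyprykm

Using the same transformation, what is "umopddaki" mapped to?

Rule — move the first 2 characters to the end (rotate left by 2).
On "umopddaki" that produces "opddakium".

opddakium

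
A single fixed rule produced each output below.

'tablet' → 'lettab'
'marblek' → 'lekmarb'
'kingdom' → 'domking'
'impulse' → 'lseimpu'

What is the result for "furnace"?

acefurn

The pattern: move the last 3 characters to the front (rotate right by 3).
"furnace" → "acefurn".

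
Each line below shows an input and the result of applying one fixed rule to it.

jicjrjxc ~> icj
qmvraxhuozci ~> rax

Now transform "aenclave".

In each case the input is transformed by: swap the front and back halves of the string, then keep only the last 3 characters.
Working it through for "aenclave": intermediate "laveaenc", final "enc".

enc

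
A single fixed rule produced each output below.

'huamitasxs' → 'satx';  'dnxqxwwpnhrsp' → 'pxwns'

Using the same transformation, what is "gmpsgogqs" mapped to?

spo

Each output is the input with this applied: move the last character to the front, then keep one character in every 3, starting at position 1 (positions 1st, 4th, 7th, ...).
Starting from "gmpsgogqs": after the first operation, "sgmpsgogq"; after the second, "spo".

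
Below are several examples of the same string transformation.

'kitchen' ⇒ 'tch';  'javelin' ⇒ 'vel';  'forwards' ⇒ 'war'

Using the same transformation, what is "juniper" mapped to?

nip

The rule is to delete the last 2 characters, then keep only the last 3 characters.
For "juniper", step one produces "junip"; step two turns that into "nip".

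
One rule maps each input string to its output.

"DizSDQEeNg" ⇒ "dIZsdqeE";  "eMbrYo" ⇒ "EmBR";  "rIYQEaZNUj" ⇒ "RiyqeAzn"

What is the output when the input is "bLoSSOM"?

In each case the input is transformed by: flip the case of every letter, then delete the last 2 characters.
Applying both steps to "bLoSSOM": "BlOssom", then "BlOss".

BlOss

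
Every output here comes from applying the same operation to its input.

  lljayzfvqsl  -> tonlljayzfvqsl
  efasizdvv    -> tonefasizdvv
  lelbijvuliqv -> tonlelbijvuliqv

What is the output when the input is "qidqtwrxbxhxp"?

tonqidqtwrxbxhxp

The pattern: prepend "ton".
Applying that to "qidqtwrxbxhxp" gives "tonqidqtwrxbxhxp".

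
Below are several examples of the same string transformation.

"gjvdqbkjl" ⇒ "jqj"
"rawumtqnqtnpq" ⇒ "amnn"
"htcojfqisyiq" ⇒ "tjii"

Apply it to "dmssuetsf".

mus

In each case the input is transformed by: keep one character in every 3, starting at position 2 (positions 2nd, 5th, 8th, ...).
"dmssuetsf" → "mus".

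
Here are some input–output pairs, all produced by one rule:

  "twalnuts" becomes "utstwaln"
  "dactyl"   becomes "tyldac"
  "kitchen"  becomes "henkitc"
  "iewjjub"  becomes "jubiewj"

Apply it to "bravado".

adobrav

Looking at the pairs, the operation is to move the last 3 characters to the front (rotate right by 3).
For "bravado" the result is "adobrav".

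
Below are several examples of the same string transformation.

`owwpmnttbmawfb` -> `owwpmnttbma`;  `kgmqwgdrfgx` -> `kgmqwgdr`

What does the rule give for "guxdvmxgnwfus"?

guxdvmxgnw

Rule — delete the last 3 characters.
Doing the same to "guxdvmxgnwfus": "guxdvmxgnw".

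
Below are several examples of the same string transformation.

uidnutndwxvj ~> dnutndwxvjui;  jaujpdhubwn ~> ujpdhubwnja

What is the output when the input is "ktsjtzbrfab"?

sjtzbrfabkt

The transformation: move the first 2 characters to the end (rotate left by 2).
Doing the same to "ktsjtzbrfab": "sjtzbrfabkt".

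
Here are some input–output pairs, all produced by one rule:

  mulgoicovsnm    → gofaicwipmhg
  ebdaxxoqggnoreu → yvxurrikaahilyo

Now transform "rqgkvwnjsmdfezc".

lkaepqhdmgxzytw

In each case the input is transformed by: shift every letter 6 places backward in the alphabet (wrapping around).
Doing the same to "rqgkvwnjsmdfezc": "lkaepqhdmgxzytw".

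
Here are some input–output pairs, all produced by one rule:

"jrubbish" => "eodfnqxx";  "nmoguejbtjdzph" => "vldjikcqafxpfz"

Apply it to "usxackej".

gafqotwy

Looking at the pairs, the operation is to shift every letter 4 places backward in the alphabet (wrapping around), then move the last 3 characters to the front (rotate right by 3).
On "usxackej": the first step gives "qotwygaf", and the second then gives "gafqotwy".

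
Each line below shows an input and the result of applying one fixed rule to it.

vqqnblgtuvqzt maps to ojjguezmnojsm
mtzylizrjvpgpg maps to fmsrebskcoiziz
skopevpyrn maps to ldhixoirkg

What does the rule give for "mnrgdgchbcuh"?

fgkzwzvauvna

The rule is to shift every letter 7 places backward in the alphabet (wrapping around).
"mnrgdgchbcuh" → "fgkzwzvauvna".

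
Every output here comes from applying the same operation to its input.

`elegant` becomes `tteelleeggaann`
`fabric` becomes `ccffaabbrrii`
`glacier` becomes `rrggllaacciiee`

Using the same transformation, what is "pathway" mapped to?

Each output is the input with this applied: move the last character to the front, then double every character.
On "pathway": the first step gives "ypathwa", and the second then gives "yyppaatthhwwaa".

yyppaatthhwwaa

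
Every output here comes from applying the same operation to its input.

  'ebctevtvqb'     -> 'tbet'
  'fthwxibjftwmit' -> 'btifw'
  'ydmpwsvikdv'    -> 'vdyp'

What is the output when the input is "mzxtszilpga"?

What's happening: keep one character in every 3, starting at position 1 (positions 1st, 4th, 7th, ...), then move the first 2 characters to the end (rotate left by 2).
Applying that to "mzxtszilpga" gives "igmt".

igmt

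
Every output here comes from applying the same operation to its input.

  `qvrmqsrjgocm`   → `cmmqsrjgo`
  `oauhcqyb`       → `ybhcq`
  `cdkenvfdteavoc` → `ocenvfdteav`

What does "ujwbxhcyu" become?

Rule — delete the first 3 characters, then move the last 2 characters to the front (rotate right by 2).
Working it through for "ujwbxhcyu": intermediate "bxhcyu", final "yubxhc".

yubxhc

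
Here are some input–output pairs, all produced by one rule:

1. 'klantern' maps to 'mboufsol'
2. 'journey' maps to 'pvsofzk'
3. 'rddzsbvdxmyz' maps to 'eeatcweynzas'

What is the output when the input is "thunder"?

In each case the input is transformed by: shift every letter 1 place forward in the alphabet (wrapping around), then move the first character to the end.
Working it through for "thunder": intermediate "uivoefs", final "ivoefsu".

ivoefsu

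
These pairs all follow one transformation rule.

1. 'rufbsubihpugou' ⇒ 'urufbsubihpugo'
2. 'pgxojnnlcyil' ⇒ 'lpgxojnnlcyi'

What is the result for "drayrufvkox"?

xdrayrufvko

What's happening: move the last character to the front.
Applying that to "drayrufvkox" gives "xdrayrufvko".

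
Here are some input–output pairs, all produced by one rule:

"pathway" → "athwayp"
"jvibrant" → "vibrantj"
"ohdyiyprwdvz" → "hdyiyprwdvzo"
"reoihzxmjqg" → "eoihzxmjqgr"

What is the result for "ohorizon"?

The transformation: move the first character to the end.
Doing the same to "ohorizon": "horizono".

horizono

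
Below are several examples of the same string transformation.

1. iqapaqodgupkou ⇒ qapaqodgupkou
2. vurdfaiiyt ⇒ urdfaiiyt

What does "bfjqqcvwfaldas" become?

fjqqcvwfaldas

The transformation: delete the first character.
Doing the same to "bfjqqcvwfaldas": "fjqqcvwfaldas".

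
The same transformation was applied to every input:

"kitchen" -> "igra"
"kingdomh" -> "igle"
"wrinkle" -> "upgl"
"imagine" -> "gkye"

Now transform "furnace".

dspl

Rule — shift every letter 2 places backward in the alphabet (wrapping around), then keep only the first 4 characters.
On "furnace": the first step gives "dsplyac", and the second then gives "dspl".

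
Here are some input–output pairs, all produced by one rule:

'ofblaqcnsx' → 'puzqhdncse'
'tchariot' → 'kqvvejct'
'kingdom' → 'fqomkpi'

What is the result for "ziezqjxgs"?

Looking at the pairs, the operation is to shift every letter 2 places forward in the alphabet (wrapping around), then move the last 3 characters to the front (rotate right by 3).
Applying both steps to "ziezqjxgs": "bkgbslziu", then "ziubkgbsl".

ziubkgbsl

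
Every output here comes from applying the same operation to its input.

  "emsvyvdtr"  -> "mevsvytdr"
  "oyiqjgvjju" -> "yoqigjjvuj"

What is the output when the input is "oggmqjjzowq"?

gomgjqzjwoq

The pattern: swap each adjacent pair of characters (1↔2, 3↔4, ...).
So "oggmqjjzowq" becomes "gomgjqzjwoq".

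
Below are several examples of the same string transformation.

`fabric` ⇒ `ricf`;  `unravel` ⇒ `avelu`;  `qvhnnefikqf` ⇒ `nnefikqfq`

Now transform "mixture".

turem

The transformation: move the first character to the end, then delete the first 2 characters.
Applying both steps to "mixture": "ixturem", then "turem".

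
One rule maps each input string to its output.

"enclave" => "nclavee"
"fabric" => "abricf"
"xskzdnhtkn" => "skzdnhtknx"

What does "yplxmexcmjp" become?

The rule is to move the first character to the end.
"yplxmexcmjp" → "plxmexcmjpy".

plxmexcmjpy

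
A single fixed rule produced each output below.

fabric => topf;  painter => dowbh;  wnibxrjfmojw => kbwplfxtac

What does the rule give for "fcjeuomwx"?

What's happening: shift every letter 12 places backward in the alphabet (wrapping around), then delete the last 2 characters.
Doing the same to "fcjeuomwx": "tqxsica".

tqxsica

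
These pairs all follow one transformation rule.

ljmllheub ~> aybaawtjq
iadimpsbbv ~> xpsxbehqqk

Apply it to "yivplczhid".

nxkearowxs

Each output is the input with this applied: shift every letter 11 places backward in the alphabet (wrapping around).
So "yivplczhid" becomes "nxkearowxs".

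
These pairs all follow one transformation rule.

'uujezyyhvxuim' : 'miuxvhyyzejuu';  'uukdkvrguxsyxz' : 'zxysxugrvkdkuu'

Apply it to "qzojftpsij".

In each case the input is transformed by: reverse the string.
For "qzojftpsij" the result is "jisptfjozq".

jisptfjozq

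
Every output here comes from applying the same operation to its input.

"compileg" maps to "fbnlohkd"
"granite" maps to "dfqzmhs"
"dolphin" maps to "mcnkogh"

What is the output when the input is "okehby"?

The pattern: shift every letter 1 place backward in the alphabet (wrapping around), then move the last character to the front.
Starting from "okehby": after the first operation, "njdgax"; after the second, "xnjdga".
(Check on "compileg": → "bnlohkdf" → "fbnlohkd" ✓)

xnjdga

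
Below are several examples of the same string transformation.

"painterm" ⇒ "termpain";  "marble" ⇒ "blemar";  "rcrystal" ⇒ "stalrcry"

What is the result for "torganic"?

anictorg

In each case the input is transformed by: swap the front and back halves of the string.
Applying that to "torganic" gives "anictorg".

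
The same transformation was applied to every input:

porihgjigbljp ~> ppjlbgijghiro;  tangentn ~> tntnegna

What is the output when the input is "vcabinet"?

Each output is the input with this applied: reverse the string, then move the last character to the front.
On "vcabinet": the first step gives "tenibacv", and the second then gives "vtenibac".

vtenibac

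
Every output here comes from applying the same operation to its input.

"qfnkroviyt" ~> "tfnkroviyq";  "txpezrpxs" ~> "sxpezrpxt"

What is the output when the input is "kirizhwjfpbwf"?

firizhwjfpbwk

In each case the input is transformed by: swap the first and last characters.
So "kirizhwjfpbwf" becomes "firizhwjfpbwk".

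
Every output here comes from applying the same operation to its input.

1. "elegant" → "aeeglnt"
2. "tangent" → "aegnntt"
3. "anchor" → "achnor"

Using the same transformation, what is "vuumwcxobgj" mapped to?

The rule is to sort the characters into alphabetical order.
Applying that to "vuumwcxobgj" gives "bcgjmouuvwx".

bcgjmouuvwx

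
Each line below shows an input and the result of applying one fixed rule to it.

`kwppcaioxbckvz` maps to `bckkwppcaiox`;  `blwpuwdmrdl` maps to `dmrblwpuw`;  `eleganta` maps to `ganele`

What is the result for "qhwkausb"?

In each case the input is transformed by: delete the last 2 characters, then move the last 3 characters to the front (rotate right by 3).
Applying both steps to "qhwkausb": "qhwkau", then "kauqhw".

kauqhw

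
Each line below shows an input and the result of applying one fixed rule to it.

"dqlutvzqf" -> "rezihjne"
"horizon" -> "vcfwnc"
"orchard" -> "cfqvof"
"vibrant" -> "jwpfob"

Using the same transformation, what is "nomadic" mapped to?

Looking at the pairs, the operation is to shift every letter 12 places backward in the alphabet (wrapping around), then delete the last character.
On "nomadic": the first step gives "bcaorwq", and the second then gives "bcaorw".

bcaorw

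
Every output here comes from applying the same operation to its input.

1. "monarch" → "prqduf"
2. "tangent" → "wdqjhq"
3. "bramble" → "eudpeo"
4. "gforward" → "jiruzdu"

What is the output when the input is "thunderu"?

wkxqghu

Looking at the pairs, the operation is to shift every letter 3 places forward in the alphabet (wrapping around), then delete the last character.
For "thunderu", step one produces "wkxqghux"; step two turns that into "wkxqghu".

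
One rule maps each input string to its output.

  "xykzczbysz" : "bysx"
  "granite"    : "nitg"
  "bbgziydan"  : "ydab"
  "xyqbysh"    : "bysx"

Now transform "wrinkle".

nklw

The rule is to swap the first and last characters, then keep only the last 4 characters.
For "wrinkle", step one produces "erinklw"; step two turns that into "nklw".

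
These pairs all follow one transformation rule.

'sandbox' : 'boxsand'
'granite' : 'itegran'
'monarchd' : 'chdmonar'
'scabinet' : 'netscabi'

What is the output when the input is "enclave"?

aveencl

In each case the input is transformed by: move the last 3 characters to the front (rotate right by 3).
On "enclave" that produces "aveencl".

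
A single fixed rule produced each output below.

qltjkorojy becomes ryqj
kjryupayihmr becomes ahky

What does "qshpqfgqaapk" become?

gaqp

Each output is the input with this applied: keep one character in every 3, starting at position 1 (positions 1st, 4th, 7th, ...), then swap the front and back halves of the string.
On "qshpqfgqaapk" that produces "gaqp".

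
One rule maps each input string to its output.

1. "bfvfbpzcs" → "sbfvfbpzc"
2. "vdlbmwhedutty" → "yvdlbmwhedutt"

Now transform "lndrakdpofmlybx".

xlndrakdpofmlyb

Each output is the input with this applied: move the last character to the front.
Applying that to "lndrakdpofmlybx" gives "xlndrakdpofmlyb".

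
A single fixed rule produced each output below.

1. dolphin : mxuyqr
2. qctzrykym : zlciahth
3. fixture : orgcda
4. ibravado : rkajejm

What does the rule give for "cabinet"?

ljkrwn

What's happening: shift every letter 9 places forward in the alphabet (wrapping around), then delete the last character.
For "cabinet", step one produces "ljkrwnc"; step two turns that into "ljkrwn".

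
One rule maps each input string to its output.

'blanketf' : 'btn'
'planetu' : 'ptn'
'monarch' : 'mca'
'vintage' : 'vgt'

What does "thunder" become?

ten

Each output is the input with this applied: take characters alternately from the front and the back (1st, last, 2nd, 2nd-last, ...), then keep one character in every 3, starting at position 1 (positions 1st, 4th, 7th, ...).
For "thunder", step one produces "trheudn"; step two turns that into "ten".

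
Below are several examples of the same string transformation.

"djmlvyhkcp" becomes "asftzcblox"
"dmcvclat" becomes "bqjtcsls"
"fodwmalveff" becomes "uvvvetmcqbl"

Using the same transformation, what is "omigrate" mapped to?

The rule is to move the last 3 characters to the front (rotate right by 3), then shift every letter 10 places backward in the alphabet (wrapping around).
Applying both steps to "omigrate": "ateomigr", then "qjuecywh".

qjuecywh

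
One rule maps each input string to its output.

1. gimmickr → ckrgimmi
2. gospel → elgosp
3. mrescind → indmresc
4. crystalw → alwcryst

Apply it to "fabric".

icfabr

Rule — swap the front and back halves of the string, then move the first character to the end.
Applying both steps to "fabric": "ricfab", then "icfabr".
(Check on "mrescind": → "cindmres" → "indmresc" ✓)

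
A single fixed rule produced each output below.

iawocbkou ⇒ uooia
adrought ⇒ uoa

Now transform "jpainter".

iea

The rule is to sort the characters into reverse alphabetical order, then keep only the vowels.
Applying that to "jpainter" gives "iea".
(Check on "iawocbkou": → "wuookicba" → "uooia" ✓)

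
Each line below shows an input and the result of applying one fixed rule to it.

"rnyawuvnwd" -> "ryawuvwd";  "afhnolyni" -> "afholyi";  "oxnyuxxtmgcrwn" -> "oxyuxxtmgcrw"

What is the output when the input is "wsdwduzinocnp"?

wsdwduziocp

Rule — remove every "n".
So "wsdwduzinocnp" becomes "wsdwduziocp".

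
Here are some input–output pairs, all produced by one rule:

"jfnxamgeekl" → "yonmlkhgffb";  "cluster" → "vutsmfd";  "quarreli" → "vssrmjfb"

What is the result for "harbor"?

What's happening: shift every letter 1 place forward in the alphabet (wrapping around), then sort the characters into reverse alphabetical order.
"harbor" → "ibscps" → "sspicb".

sspicb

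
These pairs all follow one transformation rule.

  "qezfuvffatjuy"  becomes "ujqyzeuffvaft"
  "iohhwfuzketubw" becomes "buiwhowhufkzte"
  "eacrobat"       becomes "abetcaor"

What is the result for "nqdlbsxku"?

Looking at the pairs, the operation is to move the last 3 characters to the front (rotate right by 3), then swap each adjacent pair of characters (1↔2, 3↔4, ...).
Working it through for "nqdlbsxku": intermediate "xkunqdlbs", final "kxnudqbls".

kxnudqbls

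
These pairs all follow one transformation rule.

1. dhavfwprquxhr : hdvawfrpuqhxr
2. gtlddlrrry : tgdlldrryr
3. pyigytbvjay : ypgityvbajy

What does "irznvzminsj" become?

Each output is the input with this applied: swap each adjacent pair of characters (1↔2, 3↔4, ...).
So "irznvzminsj" becomes "rinzzvimsnj".

rinzzvimsnj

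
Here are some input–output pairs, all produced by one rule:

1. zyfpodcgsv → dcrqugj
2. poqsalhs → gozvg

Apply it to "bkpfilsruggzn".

What's happening: shift every letter 12 places backward in the alphabet (wrapping around), then delete the first 3 characters.
For "bkpfilsruggzn", step one produces "pydtwzgfiuunb"; step two turns that into "twzgfiuunb".
(Check on "zyfpodcgsv": → "nmtdcrqugj" → "dcrqugj" ✓)

twzgfiuunb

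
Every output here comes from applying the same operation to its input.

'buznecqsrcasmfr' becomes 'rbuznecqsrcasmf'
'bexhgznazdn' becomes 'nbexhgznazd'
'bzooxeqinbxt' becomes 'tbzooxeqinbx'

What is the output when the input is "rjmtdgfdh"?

The rule is to move the last character to the front.
Applying that to "rjmtdgfdh" gives "hrjmtdgfd".

hrjmtdgfd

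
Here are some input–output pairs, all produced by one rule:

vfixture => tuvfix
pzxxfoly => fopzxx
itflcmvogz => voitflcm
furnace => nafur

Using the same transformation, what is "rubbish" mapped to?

Looking at the pairs, the operation is to delete the last 2 characters, then move the last 2 characters to the front (rotate right by 2).
Working it through for "rubbish": intermediate "rubbi", final "birub".

birub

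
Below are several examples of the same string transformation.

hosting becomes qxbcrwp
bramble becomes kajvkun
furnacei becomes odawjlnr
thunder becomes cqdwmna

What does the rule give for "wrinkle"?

farwtun

What's happening: shift every letter 9 places forward in the alphabet (wrapping around).
So "wrinkle" becomes "farwtun".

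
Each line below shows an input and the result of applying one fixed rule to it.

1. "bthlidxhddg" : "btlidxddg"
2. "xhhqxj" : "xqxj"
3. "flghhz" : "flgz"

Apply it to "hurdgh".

The pattern: remove every "h".
So "hurdgh" becomes "urdg".

urdg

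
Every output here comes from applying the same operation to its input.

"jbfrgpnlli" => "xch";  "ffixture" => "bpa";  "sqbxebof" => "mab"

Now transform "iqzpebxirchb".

maed

Each output is the input with this applied: keep one character in every 3, starting at position 2 (positions 2nd, 5th, 8th, ...), then shift every letter 4 places backward in the alphabet (wrapping around).
For "iqzpebxirchb", step one produces "qeih"; step two turns that into "maed".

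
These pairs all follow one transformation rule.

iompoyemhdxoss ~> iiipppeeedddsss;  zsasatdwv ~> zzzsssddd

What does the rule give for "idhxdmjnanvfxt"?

iiixxxjjjnnnxxx

Each output is the input with this applied: keep one character in every 3, starting at position 1 (positions 1st, 4th, 7th, ...), then repeat every character 3 times.
So "idhxdmjnanvfxt" becomes "iiixxxjjjnnnxxx".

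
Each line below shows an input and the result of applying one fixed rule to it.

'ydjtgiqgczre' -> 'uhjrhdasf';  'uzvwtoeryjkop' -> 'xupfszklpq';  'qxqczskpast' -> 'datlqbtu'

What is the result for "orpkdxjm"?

Each output is the input with this applied: shift every letter 1 place forward in the alphabet (wrapping around), then delete the first 3 characters.
So "orpkdxjm" becomes "leykn".

leykn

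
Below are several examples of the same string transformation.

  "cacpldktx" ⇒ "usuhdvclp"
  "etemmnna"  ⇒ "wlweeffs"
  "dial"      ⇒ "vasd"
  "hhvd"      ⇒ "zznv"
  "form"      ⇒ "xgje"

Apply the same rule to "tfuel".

lxmwd

Looking at the pairs, the operation is to shift every letter 8 places backward in the alphabet (wrapping around).
For "tfuel" the result is "lxmwd".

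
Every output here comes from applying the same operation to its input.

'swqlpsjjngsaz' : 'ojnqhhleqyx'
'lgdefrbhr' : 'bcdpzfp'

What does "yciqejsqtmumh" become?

Looking at the pairs, the operation is to shift every letter 2 places backward in the alphabet (wrapping around), then delete the first 2 characters.
Working it through for "yciqejsqtmumh": intermediate "wagochqorkskf", final "gochqorkskf".

gochqorkskf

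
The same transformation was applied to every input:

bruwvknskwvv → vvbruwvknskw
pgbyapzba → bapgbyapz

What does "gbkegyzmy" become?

In each case the input is transformed by: move the last 2 characters to the front (rotate right by 2).
"gbkegyzmy" → "mygbkegyz".

mygbkegyz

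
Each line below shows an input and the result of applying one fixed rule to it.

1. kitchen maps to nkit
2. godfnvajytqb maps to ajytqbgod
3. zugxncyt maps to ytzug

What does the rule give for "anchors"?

sanc

The pattern: move the first 3 characters to the end (rotate left by 3), then delete the first 3 characters.
"anchors" → "horsanc" → "sanc".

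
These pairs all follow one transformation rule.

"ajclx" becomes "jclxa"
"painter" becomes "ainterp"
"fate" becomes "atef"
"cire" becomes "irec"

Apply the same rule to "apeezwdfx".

peezwdfxa

Rule — move the first character to the end.
"apeezwdfx" → "peezwdfxa".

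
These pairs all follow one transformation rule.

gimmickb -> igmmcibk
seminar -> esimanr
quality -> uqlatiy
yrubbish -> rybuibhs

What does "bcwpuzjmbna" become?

In each case the input is transformed by: swap each adjacent pair of characters (1↔2, 3↔4, ...).
"bcwpuzjmbna" → "cbpwzumjnba".

cbpwzumjnba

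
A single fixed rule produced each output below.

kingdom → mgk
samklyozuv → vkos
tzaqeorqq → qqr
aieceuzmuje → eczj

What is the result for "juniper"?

rij

Each output is the input with this applied: swap the first and last characters, then keep one character in every 3, starting at position 1 (positions 1st, 4th, 7th, ...).
On "juniper": the first step gives "runipej", and the second then gives "rij".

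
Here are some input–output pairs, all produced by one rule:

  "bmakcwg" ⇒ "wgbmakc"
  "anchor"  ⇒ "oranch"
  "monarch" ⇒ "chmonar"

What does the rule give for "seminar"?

arsemin

In each case the input is transformed by: move the last 2 characters to the front (rotate right by 2).
For "seminar" the result is "arsemin".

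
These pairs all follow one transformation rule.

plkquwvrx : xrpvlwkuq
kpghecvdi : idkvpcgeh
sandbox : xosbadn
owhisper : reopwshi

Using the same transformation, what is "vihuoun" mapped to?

The rule is to move the last character to the front, then take characters alternately from the front and the back (1st, last, 2nd, 2nd-last, ...).
For "vihuoun", step one produces "nvihuou"; step two turns that into "nuvoiuh".

nuvoiuh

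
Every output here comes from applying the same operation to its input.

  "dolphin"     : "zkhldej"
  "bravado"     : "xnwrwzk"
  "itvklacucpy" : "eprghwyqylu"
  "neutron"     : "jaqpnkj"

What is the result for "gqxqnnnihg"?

Looking at the pairs, the operation is to shift every letter 4 places backward in the alphabet (wrapping around).
On "gqxqnnnihg" that produces "cmtmjjjedc".

cmtmjjjedc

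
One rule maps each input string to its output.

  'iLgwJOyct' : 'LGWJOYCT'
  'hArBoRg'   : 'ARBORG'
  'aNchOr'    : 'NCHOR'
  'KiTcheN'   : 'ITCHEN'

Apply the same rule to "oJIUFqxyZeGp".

JIUFQXYZEGP

The transformation: delete the first character, then convert every letter to uppercase.
"oJIUFqxyZeGp" → "JIUFqxyZeGp" → "JIUFQXYZEGP".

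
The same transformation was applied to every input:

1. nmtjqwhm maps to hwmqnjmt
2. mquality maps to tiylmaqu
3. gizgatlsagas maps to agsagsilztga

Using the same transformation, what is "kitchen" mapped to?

Looking at the pairs, the operation is to move the last 2 characters to the front (rotate right by 2), then take characters alternately from the front and the back (1st, last, 2nd, 2nd-last, ...).
Working it through for "kitchen": intermediate "enkitch", final "ehnckti".

ehnckti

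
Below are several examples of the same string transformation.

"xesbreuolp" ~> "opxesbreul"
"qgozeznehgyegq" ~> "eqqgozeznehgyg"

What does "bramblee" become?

lebrambe

What's happening: move the last 2 characters to the front (rotate right by 2), then swap the first and last characters.
Working it through for "bramblee": intermediate "eebrambl", final "lebrambe".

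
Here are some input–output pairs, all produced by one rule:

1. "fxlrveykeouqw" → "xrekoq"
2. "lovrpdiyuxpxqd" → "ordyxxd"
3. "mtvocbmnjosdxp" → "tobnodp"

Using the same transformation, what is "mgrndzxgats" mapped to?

Looking at the pairs, the operation is to keep every other character starting from the second (positions 2nd, 4th, 6th, ...).
Doing the same to "mgrndzxgats": "gnzgt".

gnzgt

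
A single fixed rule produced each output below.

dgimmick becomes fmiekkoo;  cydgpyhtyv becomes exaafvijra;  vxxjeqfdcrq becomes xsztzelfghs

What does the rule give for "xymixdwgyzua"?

Looking at the pairs, the operation is to take characters alternately from the front and the back (1st, last, 2nd, 2nd-last, ...), then shift every letter 2 places forward in the alphabet (wrapping around).
Working it through for "xymixdwgyzua": intermediate "xayumziyxgdw", final "zcawobkazify".

zcawobkazify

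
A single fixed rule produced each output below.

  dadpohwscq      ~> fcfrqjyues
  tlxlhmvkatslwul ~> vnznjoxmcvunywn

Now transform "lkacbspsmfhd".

nmceduruohjf

The pattern: shift every letter 2 places forward in the alphabet (wrapping around).
"lkacbspsmfhd" → "nmceduruohjf".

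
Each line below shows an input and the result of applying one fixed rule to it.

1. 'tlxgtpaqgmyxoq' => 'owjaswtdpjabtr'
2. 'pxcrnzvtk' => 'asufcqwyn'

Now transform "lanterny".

dowquhbq

Rule — swap each adjacent pair of characters (1↔2, 3↔4, ...), then shift every letter 3 places forward in the alphabet (wrapping around).
Working it through for "lanterny": intermediate "altnreyn", final "dowquhbq".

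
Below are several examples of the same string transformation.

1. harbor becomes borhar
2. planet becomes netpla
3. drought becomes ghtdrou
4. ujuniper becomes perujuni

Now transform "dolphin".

Rule — move the last 3 characters to the front (rotate right by 3).
So "dolphin" becomes "hindolp".

hindolp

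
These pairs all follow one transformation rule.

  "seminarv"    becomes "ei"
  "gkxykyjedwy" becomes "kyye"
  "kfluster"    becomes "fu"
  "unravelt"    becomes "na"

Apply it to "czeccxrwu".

zcx

What's happening: delete the last 3 characters, then keep every other character starting from the second (positions 2nd, 4th, 6th, ...).
Working it through for "czeccxrwu": intermediate "czeccx", final "zcx".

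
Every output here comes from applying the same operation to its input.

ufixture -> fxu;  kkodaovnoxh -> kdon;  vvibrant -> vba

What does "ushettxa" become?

set

The rule is to keep every other character starting from the second (positions 2nd, 4th, 6th, ...), then delete the last character.
For "ushettxa", step one produces "seta"; step two turns that into "set".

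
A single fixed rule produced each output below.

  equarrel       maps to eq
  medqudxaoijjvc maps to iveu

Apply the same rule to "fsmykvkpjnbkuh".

The transformation: swap the front and back halves of the string, then keep one character in every 3, starting at position 3 (positions 3rd, 6th, 9th, ...).
"fsmykvkpjnbkuh" → "pjnbkuhfsmykvk" → "nusk".
(Check on "equarrel": → "rrelequa" → "eq" ✓)

nusk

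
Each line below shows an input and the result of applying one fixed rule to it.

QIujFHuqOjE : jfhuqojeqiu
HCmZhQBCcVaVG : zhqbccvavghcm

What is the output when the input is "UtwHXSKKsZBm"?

In each case the input is transformed by: move the first 3 characters to the end (rotate left by 3), then convert every letter to lowercase.
Applying both steps to "UtwHXSKKsZBm": "HXSKKsZBmUtw", then "hxskkszbmutw".

hxskkszbmutw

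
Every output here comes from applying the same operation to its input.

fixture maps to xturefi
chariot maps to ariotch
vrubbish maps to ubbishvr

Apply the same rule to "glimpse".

impsegl

The pattern: move the first 2 characters to the end (rotate left by 2).
So "glimpse" becomes "impsegl".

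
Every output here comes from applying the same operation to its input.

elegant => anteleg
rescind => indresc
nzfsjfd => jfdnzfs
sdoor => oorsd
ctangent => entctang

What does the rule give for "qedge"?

dgeqe

Each output is the input with this applied: move the last 3 characters to the front (rotate right by 3).
Doing the same to "qedge": "dgeqe".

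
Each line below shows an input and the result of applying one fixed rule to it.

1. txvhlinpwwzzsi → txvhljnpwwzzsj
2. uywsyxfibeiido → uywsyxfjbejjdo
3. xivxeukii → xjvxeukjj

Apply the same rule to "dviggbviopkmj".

The rule is to replace every "i" with "j".
Applying that to "dviggbviopkmj" gives "dvjggbvjopkmj".

dvjggbvjopkmj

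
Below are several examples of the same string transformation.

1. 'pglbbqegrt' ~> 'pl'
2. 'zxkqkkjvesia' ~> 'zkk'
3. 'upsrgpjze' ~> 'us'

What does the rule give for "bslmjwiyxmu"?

blj

The pattern: keep every other character starting from the first (positions 1st, 3rd, 5th, ...), then delete the last 3 characters.
"bslmjwiyxmu" → "bljixu" → "blj".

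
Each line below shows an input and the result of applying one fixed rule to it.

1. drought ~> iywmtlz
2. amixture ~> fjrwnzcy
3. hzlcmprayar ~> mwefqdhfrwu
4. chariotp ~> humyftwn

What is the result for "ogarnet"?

tyljfsw

What's happening: shift every letter 5 places forward in the alphabet (wrapping around), then take characters alternately from the front and the back (1st, last, 2nd, 2nd-last, ...).
Starting from "ogarnet": after the first operation, "tlfwsjy"; after the second, "tyljfsw".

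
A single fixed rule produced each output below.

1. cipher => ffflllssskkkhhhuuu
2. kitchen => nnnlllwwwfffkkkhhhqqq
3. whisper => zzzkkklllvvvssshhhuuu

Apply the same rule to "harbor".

kkkddduuueeerrruuu

The rule is to repeat every character 3 times, then shift every letter 3 places forward in the alphabet (wrapping around).
On "harbor": the first step gives "hhhaaarrrbbbooorrr", and the second then gives "kkkddduuueeerrruuu".
(Check on "whisper": → "wwwhhhiiissspppeeerrr" → "zzzkkklllvvvssshhhuuu" ✓)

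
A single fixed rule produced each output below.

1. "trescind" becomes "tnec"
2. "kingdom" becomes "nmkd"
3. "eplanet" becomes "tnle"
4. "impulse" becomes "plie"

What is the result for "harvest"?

Each output is the input with this applied: keep every other character starting from the first (positions 1st, 3rd, 5th, ...), then sort the characters into reverse alphabetical order.
Working it through for "harvest": intermediate "hret", final "trhe".

trhe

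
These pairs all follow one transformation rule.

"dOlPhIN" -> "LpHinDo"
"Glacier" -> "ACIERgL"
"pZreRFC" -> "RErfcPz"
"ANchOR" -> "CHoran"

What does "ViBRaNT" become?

What's happening: move the first 2 characters to the end (rotate left by 2), then flip the case of every letter.
For "ViBRaNT", step one produces "BRaNTVi"; step two turns that into "brAntvI".

brAntvI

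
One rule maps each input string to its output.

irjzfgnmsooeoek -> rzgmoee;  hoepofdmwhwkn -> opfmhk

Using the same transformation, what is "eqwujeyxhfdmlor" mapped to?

Each output is the input with this applied: keep every other character starting from the second (positions 2nd, 4th, 6th, ...).
"eqwujeyxhfdmlor" → "quexfmo".

quexfmo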